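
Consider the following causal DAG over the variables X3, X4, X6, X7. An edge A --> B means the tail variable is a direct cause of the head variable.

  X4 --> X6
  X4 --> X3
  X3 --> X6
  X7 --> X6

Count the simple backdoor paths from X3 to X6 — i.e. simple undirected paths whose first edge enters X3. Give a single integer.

1

A backdoor path from X3 to X6 is any simple undirected path whose first edge points into X3 (i.e. leaves X3 via a parent).
Parents of X3: {X4}.
Enumerating:
  P1: X3 <- X4 -> X6
That exhausts the simple backdoor paths. Count: 1.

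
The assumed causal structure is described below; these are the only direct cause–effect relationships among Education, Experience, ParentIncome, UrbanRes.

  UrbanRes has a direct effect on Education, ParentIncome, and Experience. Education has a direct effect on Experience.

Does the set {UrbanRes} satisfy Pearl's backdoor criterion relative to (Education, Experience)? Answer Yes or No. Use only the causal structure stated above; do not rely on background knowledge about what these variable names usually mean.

Backdoor paths from Education to Experience (paths whose first edge points into Education):
  P1: Education <- UrbanRes -> Experience
Condition 1 (no descendant of Education in the set): holds — descendants of Education are {Experience}; none are in {UrbanRes}.
Condition 2 (every backdoor path blocked by {UrbanRes}):
  P1: blocked at fork node UrbanRes ∈ conditioning set.
{UrbanRes} satisfies the backdoor criterion.

Yes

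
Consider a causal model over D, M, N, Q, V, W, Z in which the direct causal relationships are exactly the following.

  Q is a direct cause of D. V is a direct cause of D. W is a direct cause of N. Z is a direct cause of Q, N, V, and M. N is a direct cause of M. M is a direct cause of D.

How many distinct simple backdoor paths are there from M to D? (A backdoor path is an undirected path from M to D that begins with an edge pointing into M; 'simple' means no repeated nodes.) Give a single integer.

4

A backdoor path from M to D is any simple undirected path whose first edge points into M (i.e. leaves M via a parent).
Parents of M: {N, Z}.
Enumerating:
  P1: M <- Z -> V -> D
  P2: M <- Z -> Q -> D
  P3: M <- N <- Z -> V -> D
  P4: M <- N <- Z -> Q -> D
That exhausts the simple backdoor paths. Count: 4.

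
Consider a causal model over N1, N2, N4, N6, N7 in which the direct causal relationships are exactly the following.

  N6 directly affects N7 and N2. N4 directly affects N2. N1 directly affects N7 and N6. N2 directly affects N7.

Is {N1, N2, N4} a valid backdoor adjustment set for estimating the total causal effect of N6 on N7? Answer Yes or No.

Backdoor paths from N6 to N7 (paths whose first edge points into N6):
  P1: N6 <- N1 -> N7
Condition 1 (no descendant of N6 in the set): FAILS — N2 is a descendant of N6.
Condition 2 (every backdoor path blocked by {N1, N2, N4}):
  P1: blocked at fork node N1 ∈ conditioning set.
{N1, N2, N4} does not satisfy the backdoor criterion.

No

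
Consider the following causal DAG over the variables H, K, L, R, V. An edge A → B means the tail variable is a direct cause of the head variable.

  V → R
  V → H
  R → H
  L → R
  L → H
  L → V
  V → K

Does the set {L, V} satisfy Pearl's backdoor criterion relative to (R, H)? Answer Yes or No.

Backdoor paths from R to H (paths whose first edge points into R):
  P1: R <- L -> V -> H
  P2: R <- L -> H
  P3: R <- V <- L -> H
  P4: R <- V -> H
Condition 1 (no descendant of R in the set): holds — descendants of R are {H}; none are in {L, V}.
Condition 2 (every backdoor path blocked by {L, V}):
  P1: blocked at fork node L ∈ conditioning set.
  P2: blocked at fork node L ∈ conditioning set.
  P3: blocked at chain node V ∈ conditioning set.
  P4: blocked at fork node V ∈ conditioning set.
{L, V} satisfies the backdoor criterion.

Yes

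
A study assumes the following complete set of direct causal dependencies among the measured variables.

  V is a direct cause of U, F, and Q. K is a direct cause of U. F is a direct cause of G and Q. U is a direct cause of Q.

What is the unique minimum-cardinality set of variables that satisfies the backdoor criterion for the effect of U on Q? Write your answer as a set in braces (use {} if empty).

Variables eligible for adjustment (non-descendants of U, excluding U and Q): {F, G, K, V}.
Backdoor paths from U to Q:
  P1: U <- V -> F -> Q
  P2: U <- V -> Q
The empty set is not sufficient: P1 (U <- V -> F -> Q) has no collider blocking it and no conditioned non-collider, so it is open.
Try {V}:
  P1: blocked at fork node V ∈ conditioning set.
  P2: blocked at fork node V ∈ conditioning set.
{V} contains no descendant of U and blocks every backdoor path.
No other singleton works — e.g. {F} leaves P2 open — so {V} is the unique smallest valid adjustment set.

{V}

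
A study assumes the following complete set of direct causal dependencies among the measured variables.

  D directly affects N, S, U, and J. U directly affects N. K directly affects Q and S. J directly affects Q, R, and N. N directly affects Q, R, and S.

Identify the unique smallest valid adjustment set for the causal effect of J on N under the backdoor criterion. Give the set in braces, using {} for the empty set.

Variables eligible for adjustment (non-descendants of J, excluding J and N): {D, K, U}.
Backdoor paths from J to N:
  P1: J <- D -> U -> N
  P2: J <- D -> N
  P3: J <- D -> S <- K -> Q <- N
  P4: J <- D -> S <- N
The empty set is not sufficient: P1 (J <- D -> U -> N) has no collider blocking it and no conditioned non-collider, so it is open.
Try {D}:
  P1: blocked at fork node D ∈ conditioning set.
  P2: blocked at fork node D ∈ conditioning set.
  P3: blocked at fork node D ∈ conditioning set.
  P4: blocked at fork node D ∈ conditioning set.
{D} contains no descendant of J and blocks every backdoor path.
No other singleton works — e.g. {U} leaves P2 open — so {D} is the unique smallest valid adjustment set.

{D}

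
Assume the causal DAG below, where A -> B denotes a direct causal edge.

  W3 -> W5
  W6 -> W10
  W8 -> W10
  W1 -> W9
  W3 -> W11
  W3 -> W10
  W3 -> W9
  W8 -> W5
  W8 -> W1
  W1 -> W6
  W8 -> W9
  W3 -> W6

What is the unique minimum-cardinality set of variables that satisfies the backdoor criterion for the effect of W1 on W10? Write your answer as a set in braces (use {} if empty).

{W8}

Variables eligible for adjustment (non-descendants of W1, excluding W1 and W10): {W11, W3, W5, W8}.
Backdoor paths from W1 to W10:
  P1: W1 <- W8 -> W5 <- W3 -> W6 -> W10
  P2: W1 <- W8 -> W5 <- W3 -> W10
  P3: W1 <- W8 -> W9 <- W3 -> W6 -> W10
  P4: W1 <- W8 -> W9 <- W3 -> W10
  P5: W1 <- W8 -> W10
The empty set is not sufficient: P5 (W1 <- W8 -> W10) has no collider blocking it and no conditioned non-collider, so it is open.
Try {W8}:
  P1: blocked at fork node W8 ∈ conditioning set.
  P2: blocked at fork node W8 ∈ conditioning set.
  P3: blocked at fork node W8 ∈ conditioning set.
  P4: blocked at fork node W8 ∈ conditioning set.
  P5: blocked at fork node W8 ∈ conditioning set.
{W8} contains no descendant of W1 and blocks every backdoor path.
No other singleton works — e.g. {W3} leaves P5 open — so {W8} is the unique smallest valid adjustment set.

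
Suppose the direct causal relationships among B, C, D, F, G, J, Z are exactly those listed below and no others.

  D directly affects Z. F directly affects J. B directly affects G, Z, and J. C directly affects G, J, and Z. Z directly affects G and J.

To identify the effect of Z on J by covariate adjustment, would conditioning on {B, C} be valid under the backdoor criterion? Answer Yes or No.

Yes

Backdoor paths from Z to J (paths whose first edge points into Z):
  P1: Z <- B -> G <- C -> J
  P2: Z <- B -> J
  P3: Z <- C -> G <- B -> J
  P4: Z <- C -> J
Condition 1 (no descendant of Z in the set): holds — descendants of Z are {G, J}; none are in {B, C}.
Condition 2 (every backdoor path blocked by {B, C}):
  P1: blocked at fork node B ∈ conditioning set.
  P2: blocked at fork node B ∈ conditioning set.
  P3: blocked at fork node C ∈ conditioning set.
  P4: blocked at fork node C ∈ conditioning set.
{B, C} satisfies the backdoor criterion.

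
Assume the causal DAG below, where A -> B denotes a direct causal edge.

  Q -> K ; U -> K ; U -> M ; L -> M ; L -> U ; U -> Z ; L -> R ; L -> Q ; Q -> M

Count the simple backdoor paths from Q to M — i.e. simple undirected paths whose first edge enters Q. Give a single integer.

2

A backdoor path from Q to M is any simple undirected path whose first edge points into Q (i.e. leaves Q via a parent).
Parents of Q: {L}.
Enumerating:
  P1: Q <- L -> U -> M
  P2: Q <- L -> M
That exhausts the simple backdoor paths. Count: 2.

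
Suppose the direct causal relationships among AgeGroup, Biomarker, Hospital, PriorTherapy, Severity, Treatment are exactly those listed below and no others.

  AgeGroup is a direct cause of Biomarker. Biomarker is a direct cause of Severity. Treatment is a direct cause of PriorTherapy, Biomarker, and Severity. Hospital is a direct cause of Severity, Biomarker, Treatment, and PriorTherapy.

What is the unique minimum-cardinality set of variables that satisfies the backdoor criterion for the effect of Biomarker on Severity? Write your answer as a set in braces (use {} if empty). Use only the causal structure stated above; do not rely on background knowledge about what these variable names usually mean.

{Hospital, Treatment}

Variables eligible for adjustment (non-descendants of Biomarker, excluding Biomarker and Severity): {AgeGroup, Hospital, PriorTherapy, Treatment}.
Backdoor paths from Biomarker to Severity:
  P1: Biomarker <- Hospital -> Treatment -> Severity
  P2: Biomarker <- Hospital -> Severity
  P3: Biomarker <- Hospital -> PriorTherapy <- Treatment -> Severity
  P4: Biomarker <- Treatment <- Hospital -> Severity
  P5: Biomarker <- Treatment -> Severity
  P6: Biomarker <- Treatment -> PriorTherapy <- Hospital -> Severity
The empty set is not sufficient: P1 (Biomarker <- Hospital -> Treatment -> Severity) has no collider blocking it and no conditioned non-collider, so it is open.
Try {Hospital, Treatment}:
  P1: blocked at fork node Hospital ∈ conditioning set.
  P2: blocked at fork node Hospital ∈ conditioning set.
  P3: blocked at fork node Hospital ∈ conditioning set.
  P4: blocked at chain node Treatment ∈ conditioning set.
  P5: blocked at fork node Treatment ∈ conditioning set.
  P6: blocked at fork node Treatment ∈ conditioning set.
{Hospital, Treatment} contains no descendant of Biomarker and blocks every backdoor path.
Every element of {Hospital, Treatment} is needed (dropping Hospital leaves P2 open; dropping Treatment leaves P5 open), so no proper subset is valid.
Among all size-2 subsets of the eligible variables, only {Hospital, Treatment} blocks every backdoor path, so it is the unique smallest valid adjustment set.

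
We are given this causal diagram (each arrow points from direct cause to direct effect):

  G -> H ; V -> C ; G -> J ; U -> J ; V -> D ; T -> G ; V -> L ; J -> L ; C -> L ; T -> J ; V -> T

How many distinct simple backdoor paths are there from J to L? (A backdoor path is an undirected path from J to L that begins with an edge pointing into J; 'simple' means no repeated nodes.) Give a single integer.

A backdoor path from J to L is any simple undirected path whose first edge points into J (i.e. leaves J via a parent).
Parents of J: {G, T, U}.
Enumerating:
  P1: J <- T <- V -> C -> L
  P2: J <- T <- V -> L
  P3: J <- G <- T <- V -> C -> L
  P4: J <- G <- T <- V -> L
That exhausts the simple backdoor paths. Count: 4.

4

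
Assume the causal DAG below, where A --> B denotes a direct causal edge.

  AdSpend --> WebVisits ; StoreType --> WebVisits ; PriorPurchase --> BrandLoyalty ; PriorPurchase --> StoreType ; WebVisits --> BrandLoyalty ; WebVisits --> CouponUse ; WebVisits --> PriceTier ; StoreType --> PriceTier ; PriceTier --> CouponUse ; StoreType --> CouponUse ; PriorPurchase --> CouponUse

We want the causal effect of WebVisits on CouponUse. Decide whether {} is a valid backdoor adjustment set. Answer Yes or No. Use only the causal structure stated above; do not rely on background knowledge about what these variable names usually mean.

Backdoor paths from WebVisits to CouponUse (paths whose first edge points into WebVisits):
  P1: WebVisits <- StoreType <- PriorPurchase -> CouponUse
  P2: WebVisits <- StoreType -> PriceTier -> CouponUse
  P3: WebVisits <- StoreType -> CouponUse
Condition 1 (no descendant of WebVisits in the set): holds — descendants of WebVisits are {BrandLoyalty, CouponUse, PriceTier}; none are in {}.
Condition 2 (every backdoor path blocked by {}):
  P1: open — no interior node is in the conditioning set.
  P2: open — no interior node is in the conditioning set.
  P3: open — no interior node is in the conditioning set.
{} does not satisfy the backdoor criterion.

No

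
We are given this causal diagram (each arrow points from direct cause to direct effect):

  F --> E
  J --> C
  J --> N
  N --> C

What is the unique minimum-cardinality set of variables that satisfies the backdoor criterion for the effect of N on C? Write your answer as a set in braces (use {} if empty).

Variables eligible for adjustment (non-descendants of N, excluding N and C): {E, F, J}.
Backdoor paths from N to C:
  P1: N <- J -> C
The empty set is not sufficient: P1 (N <- J -> C) has no collider blocking it and no conditioned non-collider, so it is open.
Try {J}:
  P1: blocked at fork node J ∈ conditioning set.
{J} contains no descendant of N and blocks every backdoor path.
No other singleton works — e.g. {F} leaves P1 open — so {J} is the unique smallest valid adjustment set.

{J}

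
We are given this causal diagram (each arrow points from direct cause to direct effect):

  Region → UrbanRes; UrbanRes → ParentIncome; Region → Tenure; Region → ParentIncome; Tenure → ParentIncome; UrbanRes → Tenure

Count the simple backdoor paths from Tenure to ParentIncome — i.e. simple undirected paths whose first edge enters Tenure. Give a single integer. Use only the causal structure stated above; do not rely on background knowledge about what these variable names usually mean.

A backdoor path from Tenure to ParentIncome is any simple undirected path whose first edge points into Tenure (i.e. leaves Tenure via a parent).
Parents of Tenure: {Region, UrbanRes}.
Enumerating:
  P1: Tenure <- Region -> UrbanRes -> ParentIncome
  P2: Tenure <- Region -> ParentIncome
  P3: Tenure <- UrbanRes <- Region -> ParentIncome
  P4: Tenure <- UrbanRes -> ParentIncome
That exhausts the simple backdoor paths. Count: 4.

4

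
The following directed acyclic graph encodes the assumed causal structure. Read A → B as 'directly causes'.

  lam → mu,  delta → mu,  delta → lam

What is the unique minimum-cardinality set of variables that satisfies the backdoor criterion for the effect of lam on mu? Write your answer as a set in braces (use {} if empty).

{delta}

Variables eligible for adjustment (non-descendants of lam, excluding lam and mu): {delta}.
Backdoor paths from lam to mu:
  P1: lam <- delta -> mu
The empty set is not sufficient: P1 (lam <- delta -> mu) has no collider blocking it and no conditioned non-collider, so it is open.
Try {delta}:
  P1: blocked at fork node delta ∈ conditioning set.
{delta} contains no descendant of lam and blocks every backdoor path.
{delta} is the unique smallest valid adjustment set.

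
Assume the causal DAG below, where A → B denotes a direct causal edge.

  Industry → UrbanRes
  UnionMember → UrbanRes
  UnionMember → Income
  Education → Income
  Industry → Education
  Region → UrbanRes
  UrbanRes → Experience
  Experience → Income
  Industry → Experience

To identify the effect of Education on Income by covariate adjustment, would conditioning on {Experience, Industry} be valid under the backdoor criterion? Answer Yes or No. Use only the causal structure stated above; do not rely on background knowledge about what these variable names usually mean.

Yes

Backdoor paths from Education to Income (paths whose first edge points into Education):
  P1: Education <- Industry -> UrbanRes <- UnionMember -> Income
  P2: Education <- Industry -> UrbanRes -> Experience -> Income
  P3: Education <- Industry -> Experience <- UrbanRes <- UnionMember -> Income
  P4: Education <- Industry -> Experience -> Income
Condition 1 (no descendant of Education in the set): holds — descendants of Education are {Income}; none are in {Experience, Industry}.
Condition 2 (every backdoor path blocked by {Experience, Industry}):
  P1: blocked at fork node Industry ∈ conditioning set.
  P2: blocked at fork node Industry ∈ conditioning set.
  P3: blocked at fork node Industry ∈ conditioning set.
  P4: blocked at fork node Industry ∈ conditioning set.
{Experience, Industry} satisfies the backdoor criterion.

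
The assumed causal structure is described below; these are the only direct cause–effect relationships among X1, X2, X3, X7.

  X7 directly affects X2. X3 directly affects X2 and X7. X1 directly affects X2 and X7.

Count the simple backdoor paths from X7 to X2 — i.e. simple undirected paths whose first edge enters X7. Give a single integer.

A backdoor path from X7 to X2 is any simple undirected path whose first edge points into X7 (i.e. leaves X7 via a parent).
Parents of X7: {X1, X3}.
Enumerating:
  P1: X7 <- X3 -> X2
  P2: X7 <- X1 -> X2
That exhausts the simple backdoor paths. Count: 2.

2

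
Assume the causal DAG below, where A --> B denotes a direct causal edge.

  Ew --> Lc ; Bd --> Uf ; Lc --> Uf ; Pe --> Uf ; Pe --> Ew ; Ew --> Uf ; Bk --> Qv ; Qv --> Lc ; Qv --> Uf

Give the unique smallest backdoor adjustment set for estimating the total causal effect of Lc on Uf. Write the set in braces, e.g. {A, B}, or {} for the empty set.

Variables eligible for adjustment (non-descendants of Lc, excluding Lc and Uf): {Bd, Bk, Ew, Pe, Qv}.
Backdoor paths from Lc to Uf:
  P1: Lc <- Qv -> Uf
  P2: Lc <- Ew <- Pe -> Uf
  P3: Lc <- Ew -> Uf
The empty set is not sufficient: P1 (Lc <- Qv -> Uf) has no collider blocking it and no conditioned non-collider, so it is open.
Try {Ew, Qv}:
  P1: blocked at fork node Qv ∈ conditioning set.
  P2: blocked at chain node Ew ∈ conditioning set.
  P3: blocked at fork node Ew ∈ conditioning set.
{Ew, Qv} contains no descendant of Lc and blocks every backdoor path.
Every element of {Ew, Qv} is needed (dropping Ew leaves P2 open; dropping Qv leaves P1 open), so no proper subset is valid.
Among all size-2 subsets of the eligible variables, only {Ew, Qv} blocks every backdoor path, so it is the unique smallest valid adjustment set.

{Ew, Qv}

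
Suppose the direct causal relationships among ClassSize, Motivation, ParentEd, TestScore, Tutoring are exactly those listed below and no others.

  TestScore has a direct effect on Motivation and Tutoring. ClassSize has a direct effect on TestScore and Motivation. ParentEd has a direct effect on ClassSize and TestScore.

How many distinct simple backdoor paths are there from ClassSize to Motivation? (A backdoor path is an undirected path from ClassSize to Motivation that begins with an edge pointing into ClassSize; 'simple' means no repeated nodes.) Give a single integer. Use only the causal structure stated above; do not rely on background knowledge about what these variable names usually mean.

1

A backdoor path from ClassSize to Motivation is any simple undirected path whose first edge points into ClassSize (i.e. leaves ClassSize via a parent).
Parents of ClassSize: {ParentEd}.
Enumerating:
  P1: ClassSize <- ParentEd -> TestScore -> Motivation
That exhausts the simple backdoor paths. Count: 1.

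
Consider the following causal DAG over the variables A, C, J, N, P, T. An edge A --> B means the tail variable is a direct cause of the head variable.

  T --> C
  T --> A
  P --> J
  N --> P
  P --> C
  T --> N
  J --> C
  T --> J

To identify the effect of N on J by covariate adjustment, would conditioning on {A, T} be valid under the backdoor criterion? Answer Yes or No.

Yes

Backdoor paths from N to J (paths whose first edge points into N):
  P1: N <- T -> J
  P2: N <- T -> C <- P -> J
  P3: N <- T -> C <- J
Condition 1 (no descendant of N in the set): holds — descendants of N are {C, J, P}; none are in {A, T}.
Condition 2 (every backdoor path blocked by {A, T}):
  P1: blocked at fork node T ∈ conditioning set.
  P2: blocked at fork node T ∈ conditioning set.
  P3: blocked at fork node T ∈ conditioning set.
{A, T} satisfies the backdoor criterion.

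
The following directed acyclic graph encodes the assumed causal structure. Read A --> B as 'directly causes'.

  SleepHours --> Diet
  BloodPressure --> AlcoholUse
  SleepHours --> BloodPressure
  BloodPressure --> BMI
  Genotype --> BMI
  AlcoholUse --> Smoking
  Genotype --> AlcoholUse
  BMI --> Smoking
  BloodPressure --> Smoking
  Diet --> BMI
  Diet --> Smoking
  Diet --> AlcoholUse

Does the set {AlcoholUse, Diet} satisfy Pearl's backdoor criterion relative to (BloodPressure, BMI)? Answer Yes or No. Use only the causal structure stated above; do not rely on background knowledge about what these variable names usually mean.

Backdoor paths from BloodPressure to BMI (paths whose first edge points into BloodPressure):
  P1: BloodPressure <- SleepHours -> Diet -> AlcoholUse <- Genotype -> BMI
  P2: BloodPressure <- SleepHours -> Diet -> AlcoholUse -> Smoking <- BMI
  P3: BloodPressure <- SleepHours -> Diet -> BMI
  P4: BloodPressure <- SleepHours -> Diet -> Smoking <- AlcoholUse <- Genotype -> BMI
  P5: BloodPressure <- SleepHours -> Diet -> Smoking <- BMI
Condition 1 (no descendant of BloodPressure in the set): FAILS — AlcoholUse is a descendant of BloodPressure.
Condition 2 (every backdoor path blocked by {AlcoholUse, Diet}):
  P1: blocked at chain node Diet ∈ conditioning set.
  P2: blocked at chain node Diet ∈ conditioning set.
  P3: blocked at chain node Diet ∈ conditioning set.
  P4: blocked at chain node Diet ∈ conditioning set.
  P5: blocked at chain node Diet ∈ conditioning set.
{AlcoholUse, Diet} does not satisfy the backdoor criterion.

No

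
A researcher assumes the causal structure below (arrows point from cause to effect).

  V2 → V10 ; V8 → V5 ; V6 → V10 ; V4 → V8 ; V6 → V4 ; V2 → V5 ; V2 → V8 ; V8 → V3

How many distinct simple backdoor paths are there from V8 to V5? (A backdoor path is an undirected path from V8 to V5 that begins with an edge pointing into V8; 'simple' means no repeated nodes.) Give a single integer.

2

A backdoor path from V8 to V5 is any simple undirected path whose first edge points into V8 (i.e. leaves V8 via a parent).
Parents of V8: {V2, V4}.
Enumerating:
  P1: V8 <- V2 -> V5
  P2: V8 <- V4 <- V6 -> V10 <- V2 -> V5
That exhausts the simple backdoor paths. Count: 2.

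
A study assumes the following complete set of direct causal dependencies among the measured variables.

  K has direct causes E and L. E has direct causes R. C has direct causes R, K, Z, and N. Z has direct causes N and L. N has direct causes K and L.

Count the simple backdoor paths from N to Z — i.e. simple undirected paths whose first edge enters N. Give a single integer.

A backdoor path from N to Z is any simple undirected path whose first edge points into N (i.e. leaves N via a parent).
Parents of N: {K, L}.
Enumerating:
  P1: N <- L -> K <- E <- R -> C <- Z
  P2: N <- L -> K -> C <- Z
  P3: N <- L -> Z
  P4: N <- K <- E <- R -> C <- Z
  P5: N <- K <- L -> Z
  P6: N <- K -> C <- Z
That exhausts the simple backdoor paths. Count: 6.

6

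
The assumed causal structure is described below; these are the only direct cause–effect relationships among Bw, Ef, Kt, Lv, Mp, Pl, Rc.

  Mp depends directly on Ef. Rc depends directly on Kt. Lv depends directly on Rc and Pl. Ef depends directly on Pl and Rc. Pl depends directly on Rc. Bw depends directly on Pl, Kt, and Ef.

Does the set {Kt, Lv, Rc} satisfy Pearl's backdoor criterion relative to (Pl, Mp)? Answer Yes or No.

No

Backdoor paths from Pl to Mp (paths whose first edge points into Pl):
  P1: Pl <- Rc <- Kt -> Bw <- Ef -> Mp
  P2: Pl <- Rc -> Ef -> Mp
Condition 1 (no descendant of Pl in the set): FAILS — Lv is a descendant of Pl.
Condition 2 (every backdoor path blocked by {Kt, Lv, Rc}):
  P1: blocked at chain node Rc ∈ conditioning set.
  P2: blocked at fork node Rc ∈ conditioning set.
{Kt, Lv, Rc} does not satisfy the backdoor criterion.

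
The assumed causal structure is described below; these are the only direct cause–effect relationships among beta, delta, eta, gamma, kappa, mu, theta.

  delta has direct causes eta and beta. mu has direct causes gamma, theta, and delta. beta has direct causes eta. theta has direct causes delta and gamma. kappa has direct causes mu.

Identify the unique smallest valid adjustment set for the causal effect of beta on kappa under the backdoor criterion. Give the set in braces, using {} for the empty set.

{eta}

Variables eligible for adjustment (non-descendants of beta, excluding beta and kappa): {eta, gamma}.
Backdoor paths from beta to kappa:
  P1: beta <- eta -> delta -> theta <- gamma -> mu -> kappa
  P2: beta <- eta -> delta -> theta -> mu -> kappa
  P3: beta <- eta -> delta -> mu -> kappa
The empty set is not sufficient: P2 (beta <- eta -> delta -> theta -> mu -> kappa) has no collider blocking it and no conditioned non-collider, so it is open.
Try {eta}:
  P1: blocked at fork node eta ∈ conditioning set.
  P2: blocked at fork node eta ∈ conditioning set.
  P3: blocked at fork node eta ∈ conditioning set.
{eta} contains no descendant of beta and blocks every backdoor path.
No other singleton works — e.g. {gamma} leaves P2 open — so {eta} is the unique smallest valid adjustment set.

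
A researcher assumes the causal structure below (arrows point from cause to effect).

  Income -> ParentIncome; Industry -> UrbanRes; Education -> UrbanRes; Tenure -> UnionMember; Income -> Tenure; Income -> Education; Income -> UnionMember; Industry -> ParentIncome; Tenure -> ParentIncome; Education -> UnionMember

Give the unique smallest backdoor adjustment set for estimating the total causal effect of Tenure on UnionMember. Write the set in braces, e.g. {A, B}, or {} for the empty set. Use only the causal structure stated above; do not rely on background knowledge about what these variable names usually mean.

{Income}

Variables eligible for adjustment (non-descendants of Tenure, excluding Tenure and UnionMember): {Education, Income, Industry, UrbanRes}.
Backdoor paths from Tenure to UnionMember:
  P1: Tenure <- Income -> Education -> UnionMember
  P2: Tenure <- Income -> UnionMember
  P3: Tenure <- Income -> ParentIncome <- Industry -> UrbanRes <- Education -> UnionMember
The empty set is not sufficient: P1 (Tenure <- Income -> Education -> UnionMember) has no collider blocking it and no conditioned non-collider, so it is open.
Try {Income}:
  P1: blocked at fork node Income ∈ conditioning set.
  P2: blocked at fork node Income ∈ conditioning set.
  P3: blocked at fork node Income ∈ conditioning set.
{Income} contains no descendant of Tenure and blocks every backdoor path.
No other singleton works — e.g. {Industry} leaves P1 open — so {Income} is the unique smallest valid adjustment set.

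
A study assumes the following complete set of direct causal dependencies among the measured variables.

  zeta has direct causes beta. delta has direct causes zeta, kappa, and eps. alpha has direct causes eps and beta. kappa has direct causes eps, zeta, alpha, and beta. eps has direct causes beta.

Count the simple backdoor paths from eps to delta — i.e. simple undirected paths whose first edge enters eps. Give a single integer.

6

A backdoor path from eps to delta is any simple undirected path whose first edge points into eps (i.e. leaves eps via a parent).
Parents of eps: {beta}.
Enumerating:
  P1: eps <- beta -> alpha -> kappa <- zeta -> delta
  P2: eps <- beta -> alpha -> kappa -> delta
  P3: eps <- beta -> zeta -> kappa -> delta
  P4: eps <- beta -> zeta -> delta
  P5: eps <- beta -> kappa <- zeta -> delta
  P6: eps <- beta -> kappa -> delta
That exhausts the simple backdoor paths. Count: 6.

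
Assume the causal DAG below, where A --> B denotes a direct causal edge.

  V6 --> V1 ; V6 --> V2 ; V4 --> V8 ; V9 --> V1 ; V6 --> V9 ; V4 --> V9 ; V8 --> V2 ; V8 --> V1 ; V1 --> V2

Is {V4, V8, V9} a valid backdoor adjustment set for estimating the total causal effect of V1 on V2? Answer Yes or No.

No

Backdoor paths from V1 to V2 (paths whose first edge points into V1):
  P1: V1 <- V8 <- V4 -> V9 <- V6 -> V2
  P2: V1 <- V8 -> V2
  P3: V1 <- V6 -> V9 <- V4 -> V8 -> V2
  P4: V1 <- V6 -> V2
  P5: V1 <- V9 <- V4 -> V8 -> V2
  P6: V1 <- V9 <- V6 -> V2
Condition 1 (no descendant of V1 in the set): holds — descendants of V1 are {V2}; none are in {V4, V8, V9}.
Condition 2 (every backdoor path blocked by {V4, V8, V9}):
  P1: blocked at chain node V8 ∈ conditioning set.
  P2: blocked at fork node V8 ∈ conditioning set.
  P3: blocked at fork node V4 ∈ conditioning set.
  P4: open — no interior node is in the conditioning set.
  P5: blocked at chain node V9 ∈ conditioning set.
  P6: blocked at chain node V9 ∈ conditioning set.
{V4, V8, V9} does not satisfy the backdoor criterion.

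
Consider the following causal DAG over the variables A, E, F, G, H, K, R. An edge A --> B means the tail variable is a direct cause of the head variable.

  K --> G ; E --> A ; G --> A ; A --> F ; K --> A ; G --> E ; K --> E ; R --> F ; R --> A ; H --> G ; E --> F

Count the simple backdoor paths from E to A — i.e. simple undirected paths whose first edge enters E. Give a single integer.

4

A backdoor path from E to A is any simple undirected path whose first edge points into E (i.e. leaves E via a parent).
Parents of E: {G, K}.
Enumerating:
  P1: E <- K -> G -> A
  P2: E <- K -> A
  P3: E <- G <- K -> A
  P4: E <- G -> A
That exhausts the simple backdoor paths. Count: 4.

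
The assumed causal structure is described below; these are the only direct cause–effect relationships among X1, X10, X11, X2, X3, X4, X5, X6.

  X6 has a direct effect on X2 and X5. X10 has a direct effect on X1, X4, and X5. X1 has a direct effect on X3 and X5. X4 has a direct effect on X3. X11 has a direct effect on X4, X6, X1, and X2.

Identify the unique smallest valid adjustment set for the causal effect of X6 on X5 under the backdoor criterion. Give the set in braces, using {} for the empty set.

{X11}

Variables eligible for adjustment (non-descendants of X6, excluding X6 and X5): {X1, X10, X11, X3, X4}.
Backdoor paths from X6 to X5:
  P1: X6 <- X11 -> X1 <- X10 -> X5
  P2: X6 <- X11 -> X1 -> X3 <- X4 <- X10 -> X5
  P3: X6 <- X11 -> X1 -> X5
  P4: X6 <- X11 -> X4 <- X10 -> X1 -> X5
  P5: X6 <- X11 -> X4 <- X10 -> X5
  P6: X6 <- X11 -> X4 -> X3 <- X1 <- X10 -> X5
  P7: X6 <- X11 -> X4 -> X3 <- X1 -> X5
The empty set is not sufficient: P3 (X6 <- X11 -> X1 -> X5) has no collider blocking it and no conditioned non-collider, so it is open.
Try {X11}:
  P1: blocked at fork node X11 ∈ conditioning set.
  P2: blocked at fork node X11 ∈ conditioning set.
  P3: blocked at fork node X11 ∈ conditioning set.
  P4: blocked at fork node X11 ∈ conditioning set.
  P5: blocked at fork node X11 ∈ conditioning set.
  P6: blocked at fork node X11 ∈ conditioning set.
  P7: blocked at fork node X11 ∈ conditioning set.
{X11} contains no descendant of X6 and blocks every backdoor path.
No other singleton works — e.g. {X10} leaves P3 open — so {X11} is the unique smallest valid adjustment set.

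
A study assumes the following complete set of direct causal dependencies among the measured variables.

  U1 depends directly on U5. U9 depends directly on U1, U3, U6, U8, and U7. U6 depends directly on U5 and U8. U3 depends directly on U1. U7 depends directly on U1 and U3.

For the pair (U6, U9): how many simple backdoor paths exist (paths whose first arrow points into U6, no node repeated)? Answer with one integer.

A backdoor path from U6 to U9 is any simple undirected path whose first edge points into U6 (i.e. leaves U6 via a parent).
Parents of U6: {U5, U8}.
Enumerating:
  P1: U6 <- U5 -> U1 -> U3 -> U7 -> U9
  P2: U6 <- U5 -> U1 -> U3 -> U9
  P3: U6 <- U5 -> U1 -> U7 <- U3 -> U9
  P4: U6 <- U5 -> U1 -> U7 -> U9
  P5: U6 <- U5 -> U1 -> U9
  P6: U6 <- U8 -> U9
That exhausts the simple backdoor paths. Count: 6.

6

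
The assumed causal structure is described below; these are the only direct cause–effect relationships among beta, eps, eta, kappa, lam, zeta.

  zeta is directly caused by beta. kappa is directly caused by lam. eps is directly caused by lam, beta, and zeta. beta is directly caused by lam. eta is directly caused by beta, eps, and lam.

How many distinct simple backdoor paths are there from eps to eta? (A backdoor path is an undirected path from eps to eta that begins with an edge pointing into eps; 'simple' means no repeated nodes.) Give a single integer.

6

A backdoor path from eps to eta is any simple undirected path whose first edge points into eps (i.e. leaves eps via a parent).
Parents of eps: {beta, lam, zeta}.
Enumerating:
  P1: eps <- lam -> beta -> eta
  P2: eps <- lam -> eta
  P3: eps <- beta <- lam -> eta
  P4: eps <- beta -> eta
  P5: eps <- zeta <- beta <- lam -> eta
  P6: eps <- zeta <- beta -> eta
That exhausts the simple backdoor paths. Count: 6.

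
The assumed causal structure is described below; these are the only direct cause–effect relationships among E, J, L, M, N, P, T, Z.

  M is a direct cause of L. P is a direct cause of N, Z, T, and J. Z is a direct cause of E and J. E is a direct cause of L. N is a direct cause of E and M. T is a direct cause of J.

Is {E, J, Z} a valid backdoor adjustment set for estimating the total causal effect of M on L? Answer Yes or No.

Yes

Backdoor paths from M to L (paths whose first edge points into M):
  P1: M <- N <- P -> Z -> E -> L
  P2: M <- N <- P -> T -> J <- Z -> E -> L
  P3: M <- N <- P -> J <- Z -> E -> L
  P4: M <- N -> E -> L
Condition 1 (no descendant of M in the set): holds — descendants of M are {L}; none are in {E, J, Z}.
Condition 2 (every backdoor path blocked by {E, J, Z}):
  P1: blocked at chain node Z ∈ conditioning set.
  P2: blocked at fork node Z ∈ conditioning set.
  P3: blocked at fork node Z ∈ conditioning set.
  P4: blocked at chain node E ∈ conditioning set.
{E, J, Z} satisfies the backdoor criterion.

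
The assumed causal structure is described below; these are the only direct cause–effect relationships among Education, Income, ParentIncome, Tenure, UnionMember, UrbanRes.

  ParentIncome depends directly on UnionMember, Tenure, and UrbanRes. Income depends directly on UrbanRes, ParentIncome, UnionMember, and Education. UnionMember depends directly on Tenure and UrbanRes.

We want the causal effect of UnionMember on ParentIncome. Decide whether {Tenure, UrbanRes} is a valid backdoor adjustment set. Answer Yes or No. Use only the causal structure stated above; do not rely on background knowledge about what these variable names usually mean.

Backdoor paths from UnionMember to ParentIncome (paths whose first edge points into UnionMember):
  P1: UnionMember <- UrbanRes -> ParentIncome
  P2: UnionMember <- UrbanRes -> Income <- ParentIncome
  P3: UnionMember <- Tenure -> ParentIncome
Condition 1 (no descendant of UnionMember in the set): holds — descendants of UnionMember are {Income, ParentIncome}; none are in {Tenure, UrbanRes}.
Condition 2 (every backdoor path blocked by {Tenure, UrbanRes}):
  P1: blocked at fork node UrbanRes ∈ conditioning set.
  P2: blocked at fork node UrbanRes ∈ conditioning set.
  P3: blocked at fork node Tenure ∈ conditioning set.
{Tenure, UrbanRes} satisfies the backdoor criterion.

Yes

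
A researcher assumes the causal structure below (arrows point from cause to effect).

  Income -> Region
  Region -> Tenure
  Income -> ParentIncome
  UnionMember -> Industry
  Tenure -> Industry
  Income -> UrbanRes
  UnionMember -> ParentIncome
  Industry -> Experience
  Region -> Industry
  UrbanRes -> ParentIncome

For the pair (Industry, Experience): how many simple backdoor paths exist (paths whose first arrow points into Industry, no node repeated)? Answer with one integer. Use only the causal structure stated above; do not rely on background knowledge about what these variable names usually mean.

A backdoor path from Industry to Experience is any simple undirected path whose first edge points into Industry (i.e. leaves Industry via a parent).
Parents of Industry: {Region, Tenure, UnionMember}.
No simple path from any parent of Industry reaches Experience without revisiting Industry, so there are no backdoor paths.

0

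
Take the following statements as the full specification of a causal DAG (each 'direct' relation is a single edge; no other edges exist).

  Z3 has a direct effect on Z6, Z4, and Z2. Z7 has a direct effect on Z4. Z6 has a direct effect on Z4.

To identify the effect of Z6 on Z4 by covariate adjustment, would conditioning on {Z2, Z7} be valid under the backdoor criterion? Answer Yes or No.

Backdoor paths from Z6 to Z4 (paths whose first edge points into Z6):
  P1: Z6 <- Z3 -> Z4
Condition 1 (no descendant of Z6 in the set): holds — descendants of Z6 are {Z4}; none are in {Z2, Z7}.
Condition 2 (every backdoor path blocked by {Z2, Z7}):
  P1: open — no interior node is in the conditioning set.
{Z2, Z7} does not satisfy the backdoor criterion.

No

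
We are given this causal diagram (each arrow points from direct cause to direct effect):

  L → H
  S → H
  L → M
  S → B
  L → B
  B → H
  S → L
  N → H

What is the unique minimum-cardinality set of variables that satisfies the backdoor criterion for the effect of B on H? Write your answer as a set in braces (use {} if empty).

Variables eligible for adjustment (non-descendants of B, excluding B and H): {L, M, N, S}.
Backdoor paths from B to H:
  P1: B <- S -> L -> H
  P2: B <- S -> H
  P3: B <- L <- S -> H
  P4: B <- L -> H
The empty set is not sufficient: P1 (B <- S -> L -> H) has no collider blocking it and no conditioned non-collider, so it is open.
Try {L, S}:
  P1: blocked at fork node S ∈ conditioning set.
  P2: blocked at fork node S ∈ conditioning set.
  P3: blocked at chain node L ∈ conditioning set.
  P4: blocked at fork node L ∈ conditioning set.
{L, S} contains no descendant of B and blocks every backdoor path.
Every element of {L, S} is needed (dropping L leaves P4 open; dropping S leaves P2 open), so no proper subset is valid.
Among all size-2 subsets of the eligible variables, only {L, S} blocks every backdoor path, so it is the unique smallest valid adjustment set.

{L, S}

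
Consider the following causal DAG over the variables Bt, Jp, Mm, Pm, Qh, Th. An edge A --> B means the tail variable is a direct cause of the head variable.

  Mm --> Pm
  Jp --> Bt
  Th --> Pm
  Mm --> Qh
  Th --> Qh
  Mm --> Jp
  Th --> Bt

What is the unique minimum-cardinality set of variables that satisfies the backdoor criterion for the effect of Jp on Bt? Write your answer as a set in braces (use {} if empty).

{}

Variables eligible for adjustment (non-descendants of Jp, excluding Jp and Bt): {Mm, Pm, Qh, Th}.
Backdoor paths from Jp to Bt:
  P1: Jp <- Mm -> Pm <- Th -> Bt
  P2: Jp <- Mm -> Qh <- Th -> Bt
Each backdoor path contains an unconditioned collider, so every path is already blocked with the empty conditioning set:
  P1: blocked at collider Pm (neither it nor any descendant is in the conditioning set).
  P2: blocked at collider Qh (neither it nor any descendant is in the conditioning set).
The empty set is therefore the unique smallest valid set.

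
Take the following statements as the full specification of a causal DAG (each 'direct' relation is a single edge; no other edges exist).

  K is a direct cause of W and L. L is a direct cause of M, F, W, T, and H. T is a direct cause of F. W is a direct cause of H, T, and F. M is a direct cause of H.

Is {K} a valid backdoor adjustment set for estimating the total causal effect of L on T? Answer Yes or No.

Backdoor paths from L to T (paths whose first edge points into L):
  P1: L <- K -> W -> T
  P2: L <- K -> W -> F <- T
Condition 1 (no descendant of L in the set): holds — descendants of L are {F, H, M, T, W}; none are in {K}.
Condition 2 (every backdoor path blocked by {K}):
  P1: blocked at fork node K ∈ conditioning set.
  P2: blocked at fork node K ∈ conditioning set.
{K} satisfies the backdoor criterion.

Yes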